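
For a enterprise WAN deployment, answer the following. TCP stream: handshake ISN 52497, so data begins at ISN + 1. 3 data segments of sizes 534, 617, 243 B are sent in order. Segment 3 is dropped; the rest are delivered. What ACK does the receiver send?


SYN uses sequence number 52497; first data byte = ISN + 1 = 52498.
Segment 1: SEQ = 52498, len = 534 B, covers [52498, 53031]
Segment 2: SEQ = 53032, len = 617 B, covers [53032, 53648]
Segment 3: SEQ = 53649, len = 243 B, covers [53649, 53891] [LOST]
In-order data received: bytes [52498, 53648] (segments 1..2).
Segment 3 missing -> gap begins at byte 53649.
Cumulative ACK = next expected in-order byte = 52498 + 534 + 617 = 53649

53649


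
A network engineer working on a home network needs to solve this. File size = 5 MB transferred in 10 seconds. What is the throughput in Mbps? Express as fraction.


Given: file = 5 MB, time = 10 s
File in Mb = 5 * 8 = 40 Mb
Throughput = 40 / 10 Mbps
Throughput = 4 Mbps

4


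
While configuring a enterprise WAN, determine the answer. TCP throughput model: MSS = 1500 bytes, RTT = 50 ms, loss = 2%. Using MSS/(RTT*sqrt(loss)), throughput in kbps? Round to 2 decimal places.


Given: MSS = 1500 bytes, RTT = 50 ms, loss = 2%
RTT in seconds = 50 / 1000 = 0.05
Loss rate = 2% = 0.02
sqrt(loss) = sqrt(0.02) = 0.141421356237
Throughput (bytes/s) = 1500 / (0.05 * 0.141421356237) = 212132.0344
Throughput (kbps) = 212132.0344 * 8 / 1000 = 1697.056275 -> 1697.06 kbps (2 dp)

1697.06


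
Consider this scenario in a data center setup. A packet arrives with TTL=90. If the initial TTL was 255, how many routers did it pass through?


Given: initial TTL = 255, received TTL = 90
Hops = initial TTL - received TTL
Hops = 255 - 90 = 165

165


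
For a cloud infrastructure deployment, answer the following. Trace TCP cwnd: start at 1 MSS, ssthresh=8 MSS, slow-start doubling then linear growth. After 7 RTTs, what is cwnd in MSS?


RTT 0: cwnd = 1 MSS (initial)
RTT 1: cwnd = 2 MSS (slow start, doubled)
RTT 2: cwnd = 4 MSS (slow start, doubled)
RTT 3: cwnd = 8 MSS (slow start, doubled)
RTT 4: cwnd = 9 MSS (congestion avoidance, +1)
RTT 5: cwnd = 10 MSS (congestion avoidance, +1)
RTT 6: cwnd = 11 MSS (congestion avoidance, +1)
RTT 7: cwnd = 12 MSS (congestion avoidance, +1)

12


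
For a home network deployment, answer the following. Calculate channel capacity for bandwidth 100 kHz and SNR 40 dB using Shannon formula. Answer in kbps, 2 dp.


Given: B = 100 kHz, SNR = 40 dB
SNR linear = 10^(40/10) = 10000
1 + SNR = 10001
log2(10001) = 13.2878566418
C = 100 * 1000 * 13.2878566418 = 1328785.6642 bps
C = 1328.785664 kbps -> 1328.79 kbps (2 dp)

1328.79


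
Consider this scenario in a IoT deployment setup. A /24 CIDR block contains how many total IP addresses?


Given: CIDR prefix /24
Host bits = 32 - 24 = 8
Total addresses = 2^8 = 256

256


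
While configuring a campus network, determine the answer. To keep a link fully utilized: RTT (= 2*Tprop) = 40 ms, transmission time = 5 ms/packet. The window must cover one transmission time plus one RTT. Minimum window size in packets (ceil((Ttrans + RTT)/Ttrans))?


Given: Ttrans = 5 ms, RTT = 40 ms (= 2 * Tprop, Tprop = 20 ms)
Time until first ACK returns = Ttrans + RTT = 5 + 40 = 45 ms
Need W * Ttrans >= Ttrans + RTT  ->  W >= (Ttrans + RTT) / Ttrans
(Ttrans + RTT) / Ttrans = 45 / 5 = 9
W_min = ceil(9) = 9

9


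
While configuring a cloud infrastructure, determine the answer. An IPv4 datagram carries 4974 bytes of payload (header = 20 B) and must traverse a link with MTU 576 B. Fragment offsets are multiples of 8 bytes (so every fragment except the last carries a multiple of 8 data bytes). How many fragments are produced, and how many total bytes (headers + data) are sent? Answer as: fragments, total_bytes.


Max data per non-final fragment = floor((MTU - header)/8)*8 = floor((576 - 20)/8)*8 = floor(556/8)*8 = 552 B
Final fragment needs no 8-byte alignment: it can carry up to MTU - header = 556 B
Non-final fragments needed = ceil((payload - 556) / 552) = ceil(4418/552) = ceil(8.0036) = 9
Number of fragments = 9 + 1 = 10
Fragment sizes (data): 9 * 552 B + 6 B (last, 6 <= 556 OK)
Total bytes sent = payload + n_frags * header = 4974 + 10*20 = 4974 + 200 = 5174 B

10, 5174


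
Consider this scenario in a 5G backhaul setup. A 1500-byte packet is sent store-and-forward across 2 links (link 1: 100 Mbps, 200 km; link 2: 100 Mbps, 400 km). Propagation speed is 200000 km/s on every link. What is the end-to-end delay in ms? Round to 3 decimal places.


Packet = 1500 bytes = 12000 bits. Store-and-forward: sum (t_trans + t_prop) per link.
Link 1: t_trans = 12000/(100*10^6) s = 0.1200 ms; t_prop = 200/200000 s = 1.0000 ms; subtotal = 1.1200 ms
Link 2: t_trans = 12000/(100*10^6) s = 0.1200 ms; t_prop = 400/200000 s = 2.0000 ms; subtotal = 2.1200 ms
End-to-end = 1.1200 + 2.1200 = 3.2400 ms -> 3.240 ms (3 dp)

3.240


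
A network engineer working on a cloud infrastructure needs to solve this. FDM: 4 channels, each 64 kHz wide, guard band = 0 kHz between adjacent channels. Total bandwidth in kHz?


Given: 4 channels, 64 kHz each, guard = 0 kHz
Channel bandwidth = 4 * 64 = 256 kHz
Guard bands = 3 gaps * 0 kHz = 0 kHz
Total = 256 + 0 = 256 kHz

256


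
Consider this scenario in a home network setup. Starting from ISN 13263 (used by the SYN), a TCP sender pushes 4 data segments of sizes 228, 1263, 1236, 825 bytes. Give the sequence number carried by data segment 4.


The SYN occupies sequence number ISN = 13263, so the first data byte is ISN + 1 = 13264.
SEQ of data segment i = (ISN + 1) + sum of payload sizes of segments 1..i-1.
Segment 1: SEQ = 13264, payload = 228 bytes
Segment 2: SEQ = 13492, payload = 1263 bytes
Segment 3: SEQ = 14755, payload = 1236 bytes
Segment 4: SEQ = 15991, payload = 825 bytes
SEQ of segment 4 = 13264 + 228 + 1263 + 1236 = 15991

15991


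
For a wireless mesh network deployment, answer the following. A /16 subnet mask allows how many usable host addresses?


Given: subnet mask /16
Host bits = 32 - 16 = 16
Total addresses = 2^16 = 65536
Usable hosts = 65536 - 2 (network + broadcast) = 65534

65534


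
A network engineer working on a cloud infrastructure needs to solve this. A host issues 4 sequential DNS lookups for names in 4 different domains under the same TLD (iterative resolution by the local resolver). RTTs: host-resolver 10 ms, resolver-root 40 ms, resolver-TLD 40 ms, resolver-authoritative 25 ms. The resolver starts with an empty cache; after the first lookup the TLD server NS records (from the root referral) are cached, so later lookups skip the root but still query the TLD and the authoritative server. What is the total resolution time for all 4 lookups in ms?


Lookup 1 (cold cache): local + root + TLD + auth = 10 + 40 + 40 + 25 = 115 ms
Lookups 2..4 (TLD NS cached -> skip root; new domain -> still ask TLD and auth): local + TLD + auth = 10 + 40 + 25 = 75 ms each
Remaining 3 lookups: 3 * 75 = 225 ms
Total = 115 + 225 = 340 ms

340


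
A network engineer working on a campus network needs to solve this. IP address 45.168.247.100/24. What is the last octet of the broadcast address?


Given: IP = 45.168.247.100, prefix = /24
Host bits = 32 - 24 = 8
Network last octet = 100 AND mask = 0
Host part size = 2^8 - 1 = 255
Broadcast last octet = 0 OR 255 = 255

255


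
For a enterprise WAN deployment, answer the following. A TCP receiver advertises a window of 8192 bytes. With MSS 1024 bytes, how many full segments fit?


Given: RWND = 8192 bytes, MSS = 1024 bytes
Full segments = floor(RWND / MSS)
Full segments = floor(8192 / 1024)
Full segments = floor(8.0) = 8

8


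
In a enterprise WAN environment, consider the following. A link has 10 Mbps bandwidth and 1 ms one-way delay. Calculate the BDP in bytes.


Given: bandwidth = 10 Mbps, delay = 1 ms
BDP in bits = 10 * 10^6 * 1 / 1000
BDP in bits = 10000
BDP in bytes = 10000 / 8 = 1250

1250


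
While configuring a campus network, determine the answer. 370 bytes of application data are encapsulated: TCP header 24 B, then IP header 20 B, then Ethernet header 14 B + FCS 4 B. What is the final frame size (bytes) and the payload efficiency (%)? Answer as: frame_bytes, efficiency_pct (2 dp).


TCP segment = 370 + 24 = 394 B
IP packet = 394 + 20 = 414 B
Ethernet frame = 414 + 14 + 4 = 432 B
Efficiency = app / frame = 370 / 432 = 0.856481 = 85.6481% -> 85.65% (2 dp)

432, 85.65


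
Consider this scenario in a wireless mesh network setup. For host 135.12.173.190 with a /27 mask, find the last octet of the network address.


Given: IP = 135.12.173.190, prefix = /27
Subnet mask = 255.255.255.224
Last octet of IP: 190
Last octet of mask: 224
Network last octet = 190 AND 224 = 160

160


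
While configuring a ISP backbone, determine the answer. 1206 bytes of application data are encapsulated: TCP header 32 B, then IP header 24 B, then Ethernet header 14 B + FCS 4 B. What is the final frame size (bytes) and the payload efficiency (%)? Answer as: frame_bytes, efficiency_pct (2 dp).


TCP segment = 1206 + 32 = 1238 B
IP packet = 1238 + 24 = 1262 B
Ethernet frame = 1262 + 14 + 4 = 1280 B
Efficiency = app / frame = 1206 / 1280 = 0.942188 = 94.2188% -> 94.22% (2 dp)

1280, 94.22


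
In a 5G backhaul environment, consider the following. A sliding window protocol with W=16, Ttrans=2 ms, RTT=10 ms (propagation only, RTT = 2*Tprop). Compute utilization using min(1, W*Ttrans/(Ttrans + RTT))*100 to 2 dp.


Given: W = 16, Ttrans = 2 ms, RTT = 10 ms (= 2 * Tprop, Tprop = 5 ms)
Cycle time = Ttrans + RTT = 2 + 10 = 12 ms (first packet sent until its ACK returns)
W * Ttrans = 16 * 2 = 32 ms of sending per cycle
W * Ttrans / (Ttrans + RTT) = 32 / 12 = 2.666667
U = min(1, 2.666667) = 1.000000
U% = 100.00%

100.00


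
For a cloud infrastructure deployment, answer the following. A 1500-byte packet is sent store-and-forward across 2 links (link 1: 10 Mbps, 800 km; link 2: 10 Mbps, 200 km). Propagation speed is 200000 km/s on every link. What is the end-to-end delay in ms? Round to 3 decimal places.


Packet = 1500 bytes = 12000 bits. Store-and-forward: sum (t_trans + t_prop) per link.
Link 1: t_trans = 12000/(10*10^6) s = 1.2000 ms; t_prop = 800/200000 s = 4.0000 ms; subtotal = 5.2000 ms
Link 2: t_trans = 12000/(10*10^6) s = 1.2000 ms; t_prop = 200/200000 s = 1.0000 ms; subtotal = 2.2000 ms
End-to-end = 5.2000 + 2.2000 = 7.4000 ms -> 7.400 ms (3 dp)

7.400


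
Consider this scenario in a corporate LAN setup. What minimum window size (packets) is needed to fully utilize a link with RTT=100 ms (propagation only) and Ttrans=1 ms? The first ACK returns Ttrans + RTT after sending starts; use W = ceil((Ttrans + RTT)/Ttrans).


Given: Ttrans = 1 ms, RTT = 100 ms (= 2 * Tprop, Tprop = 50 ms)
Time until first ACK returns = Ttrans + RTT = 1 + 100 = 101 ms
Need W * Ttrans >= Ttrans + RTT  ->  W >= (Ttrans + RTT) / Ttrans
(Ttrans + RTT) / Ttrans = 101 / 1 = 101
W_min = ceil(101) = 101

101


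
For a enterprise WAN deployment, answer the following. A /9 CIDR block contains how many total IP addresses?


Given: CIDR prefix /9
Host bits = 32 - 9 = 23
Total addresses = 2^23 = 8388608

8388608


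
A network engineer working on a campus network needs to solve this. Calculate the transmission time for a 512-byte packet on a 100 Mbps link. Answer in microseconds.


Given: packet = 512 bytes, bandwidth = 100 Mbps
Packet in bits = 512 * 8 = 4096 bits
Bandwidth = 100 * 10^6 = 100000000 bps
Time = 4096 / 100000000 seconds
Time in us = 4096 * 10^6 / 100000000 = 40.96

40.96


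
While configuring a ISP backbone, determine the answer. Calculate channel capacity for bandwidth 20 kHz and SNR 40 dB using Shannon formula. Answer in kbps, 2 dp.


Given: B = 20 kHz, SNR = 40 dB
SNR linear = 10^(40/10) = 10000
1 + SNR = 10001
log2(10001) = 13.2878566418
C = 20 * 1000 * 13.2878566418 = 265757.1328 bps
C = 265.757133 kbps -> 265.76 kbps (2 dp)

265.76


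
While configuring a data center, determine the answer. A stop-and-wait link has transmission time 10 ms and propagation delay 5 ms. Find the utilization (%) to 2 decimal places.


Given: Ttrans = 10 ms, Tprop = 5 ms
RTT = 2 * Tprop = 2 * 5 = 10 ms
U = Ttrans / (Ttrans + RTT)
U = 10 / (10 + 10)
U = 10 / 20 = 0.5
U% = 50.00%

50.00


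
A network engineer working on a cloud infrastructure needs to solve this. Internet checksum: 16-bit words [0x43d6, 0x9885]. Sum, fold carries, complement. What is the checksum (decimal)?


Given words: [0x43d6, 0x9885]
Step 1: Sum all words
Raw sum = 17366 + 39045 = 56411
One's complement = ~56411 & 0xFFFF = 9124

9124


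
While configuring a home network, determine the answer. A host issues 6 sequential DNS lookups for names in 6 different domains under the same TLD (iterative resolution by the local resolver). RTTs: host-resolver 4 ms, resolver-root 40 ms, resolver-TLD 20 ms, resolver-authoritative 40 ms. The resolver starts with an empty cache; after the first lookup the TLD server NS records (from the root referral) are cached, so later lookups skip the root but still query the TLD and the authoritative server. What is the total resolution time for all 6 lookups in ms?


Lookup 1 (cold cache): local + root + TLD + auth = 4 + 40 + 20 + 40 = 104 ms
Lookups 2..6 (TLD NS cached -> skip root; new domain -> still ask TLD and auth): local + TLD + auth = 4 + 20 + 40 = 64 ms each
Remaining 5 lookups: 5 * 64 = 320 ms
Total = 104 + 320 = 424 ms

424


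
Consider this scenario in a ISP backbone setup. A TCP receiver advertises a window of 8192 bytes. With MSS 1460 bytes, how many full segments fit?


Given: RWND = 8192 bytes, MSS = 1460 bytes
Full segments = floor(RWND / MSS)
Full segments = floor(8192 / 1460)
Full segments = floor(5.611) = 5

5


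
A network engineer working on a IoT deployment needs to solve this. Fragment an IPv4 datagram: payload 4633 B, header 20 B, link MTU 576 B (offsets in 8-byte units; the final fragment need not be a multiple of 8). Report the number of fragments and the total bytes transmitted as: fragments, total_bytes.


Max data per non-final fragment = floor((MTU - header)/8)*8 = floor((576 - 20)/8)*8 = floor(556/8)*8 = 552 B
Final fragment needs no 8-byte alignment: it can carry up to MTU - header = 556 B
Non-final fragments needed = ceil((payload - 556) / 552) = ceil(4077/552) = ceil(7.3859) = 8
Number of fragments = 8 + 1 = 9
Fragment sizes (data): 8 * 552 B + 217 B (last, 217 <= 556 OK)
Total bytes sent = payload + n_frags * header = 4633 + 9*20 = 4633 + 180 = 4813 B

9, 4813


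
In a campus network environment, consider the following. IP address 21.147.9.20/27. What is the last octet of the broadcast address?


Given: IP = 21.147.9.20, prefix = /27
Host bits = 32 - 27 = 5
Network last octet = 20 AND mask = 0
Host part size = 2^5 - 1 = 31
Broadcast last octet = 0 OR 31 = 31

31


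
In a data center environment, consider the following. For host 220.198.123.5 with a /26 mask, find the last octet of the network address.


Given: IP = 220.198.123.5, prefix = /26
Subnet mask = 255.255.255.192
Last octet of IP: 5
Last octet of mask: 192
Network last octet = 5 AND 192 = 0

0


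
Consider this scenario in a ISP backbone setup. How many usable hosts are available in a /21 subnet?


Given: subnet mask /21
Host bits = 32 - 21 = 11
Total addresses = 2^11 = 2048
Usable hosts = 2048 - 2 (network + broadcast) = 2046

2046


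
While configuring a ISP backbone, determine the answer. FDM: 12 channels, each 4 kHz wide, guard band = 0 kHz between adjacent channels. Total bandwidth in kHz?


Given: 12 channels, 4 kHz each, guard = 0 kHz
Channel bandwidth = 12 * 4 = 48 kHz
Guard bands = 11 gaps * 0 kHz = 0 kHz
Total = 48 + 0 = 48 kHz

48


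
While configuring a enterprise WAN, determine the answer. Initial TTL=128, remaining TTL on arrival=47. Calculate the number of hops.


Given: initial TTL = 128, received TTL = 47
Hops = initial TTL - received TTL
Hops = 128 - 47 = 81

81


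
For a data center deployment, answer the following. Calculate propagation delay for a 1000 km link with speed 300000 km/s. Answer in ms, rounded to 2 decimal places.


Given: distance = 1000 km, speed = 300000 km/s
Delay = distance / speed = 1000 / 300000 seconds
Delay in ms = 1000 * 1000 / 300000
Delay = 3.3333 ms
Rounded to 2 dp = 3.33 ms

3.33


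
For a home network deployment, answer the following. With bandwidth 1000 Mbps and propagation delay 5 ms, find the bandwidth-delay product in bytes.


Given: bandwidth = 1000 Mbps, delay = 5 ms
BDP in bits = 1000 * 10^6 * 5 / 1000
BDP in bits = 5000000
BDP in bytes = 5000000 / 8 = 625000

625000


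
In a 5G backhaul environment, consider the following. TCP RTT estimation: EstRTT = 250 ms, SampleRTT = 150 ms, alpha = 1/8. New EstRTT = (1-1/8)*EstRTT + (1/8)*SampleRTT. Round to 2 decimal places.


Given: EstRTT = 250 ms, SampleRTT = 150 ms, alpha = 1/8
New EstRTT = (1 - alpha) * EstRTT + alpha * SampleRTT
(7/8) * 250 = 218.75
(1/8) * 150 = 18.75
New EstRTT = 218.75 + 18.75 = 237.5 ms -> 237.50 ms (2 dp)

237.50


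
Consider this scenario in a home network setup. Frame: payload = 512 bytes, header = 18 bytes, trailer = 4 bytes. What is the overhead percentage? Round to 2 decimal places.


Given: payload = 512 B, header = 18 B, trailer = 4 B
Overhead bytes = header + trailer = 18 + 4 = 22
Total frame = payload + overhead = 512 + 22 = 534
Overhead % = 22 / 534 * 100 = 4.1199% -> 4.12% (2 dp)

4.12


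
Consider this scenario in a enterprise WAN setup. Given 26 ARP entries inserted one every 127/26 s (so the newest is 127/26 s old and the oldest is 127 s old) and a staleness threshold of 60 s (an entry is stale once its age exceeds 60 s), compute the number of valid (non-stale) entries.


Ages are k * 127/26 s for k = 1..26 (spacing = 4.8846 s).
Entry k is valid iff k * 127/26 <= 60 iff k <= 26 * 60 / 127 = 12.2835
n_valid = floor(12.2835) = 12
(n_stale = 26 - 12 = 14)

12


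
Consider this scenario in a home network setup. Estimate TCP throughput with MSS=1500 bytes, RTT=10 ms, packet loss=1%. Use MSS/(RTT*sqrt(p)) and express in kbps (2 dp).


Given: MSS = 1500 bytes, RTT = 10 ms, loss = 1%
RTT in seconds = 10 / 1000 = 0.01
Loss rate = 1% = 0.01
sqrt(loss) = sqrt(0.01) = 0.1
Throughput (bytes/s) = 1500 / (0.01 * 0.1) = 1500000.0000
Throughput (kbps) = 1500000.0000 * 8 / 1000 = 12000.000000 -> 12000.00 kbps (2 dp)

12000.00


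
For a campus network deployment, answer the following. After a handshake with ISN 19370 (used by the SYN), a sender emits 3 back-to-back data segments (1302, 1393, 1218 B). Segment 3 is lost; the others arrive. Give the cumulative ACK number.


SYN uses sequence number 19370; first data byte = ISN + 1 = 19371.
Segment 1: SEQ = 19371, len = 1302 B, covers [19371, 20672]
Segment 2: SEQ = 20673, len = 1393 B, covers [20673, 22065]
Segment 3: SEQ = 22066, len = 1218 B, covers [22066, 23283] [LOST]
In-order data received: bytes [19371, 22065] (segments 1..2).
Segment 3 missing -> gap begins at byte 22066.
Cumulative ACK = next expected in-order byte = 19371 + 1302 + 1393 = 22066

22066


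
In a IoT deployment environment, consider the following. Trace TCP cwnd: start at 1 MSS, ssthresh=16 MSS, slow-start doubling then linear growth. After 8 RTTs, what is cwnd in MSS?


RTT 0: cwnd = 1 MSS (initial)
RTT 1: cwnd = 2 MSS (slow start, doubled)
RTT 2: cwnd = 4 MSS (slow start, doubled)
RTT 3: cwnd = 8 MSS (slow start, doubled)
RTT 4: cwnd = 16 MSS (slow start, doubled)
RTT 5: cwnd = 17 MSS (congestion avoidance, +1)
RTT 6: cwnd = 18 MSS (congestion avoidance, +1)
RTT 7: cwnd = 19 MSS (congestion avoidance, +1)
RTT 8: cwnd = 20 MSS (congestion avoidance, +1)

20


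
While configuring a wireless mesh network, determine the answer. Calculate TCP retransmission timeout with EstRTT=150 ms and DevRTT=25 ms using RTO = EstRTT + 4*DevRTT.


Given: EstRTT = 150 ms, DevRTT = 25 ms
Timeout = EstRTT + 4 * DevRTT
4 * DevRTT = 4 * 25 = 100
Timeout = 150 + 100 = 250 ms

250


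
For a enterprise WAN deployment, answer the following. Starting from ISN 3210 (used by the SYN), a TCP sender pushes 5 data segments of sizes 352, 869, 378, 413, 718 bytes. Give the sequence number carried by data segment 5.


The SYN occupies sequence number ISN = 3210, so the first data byte is ISN + 1 = 3211.
SEQ of data segment i = (ISN + 1) + sum of payload sizes of segments 1..i-1.
Segment 1: SEQ = 3211, payload = 352 bytes
Segment 2: SEQ = 3563, payload = 869 bytes
Segment 3: SEQ = 4432, payload = 378 bytes
Segment 4: SEQ = 4810, payload = 413 bytes
Segment 5: SEQ = 5223, payload = 718 bytes
SEQ of segment 5 = 3211 + 352 + 869 + 378 + 413 = 5223

5223


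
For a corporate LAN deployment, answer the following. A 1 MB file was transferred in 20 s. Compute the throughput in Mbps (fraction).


Given: file = 1 MB, time = 20 s
File in Mb = 1 * 8 = 8 Mb
Throughput = 8 / 20 Mbps
Throughput = 2/5 Mbps

2/5


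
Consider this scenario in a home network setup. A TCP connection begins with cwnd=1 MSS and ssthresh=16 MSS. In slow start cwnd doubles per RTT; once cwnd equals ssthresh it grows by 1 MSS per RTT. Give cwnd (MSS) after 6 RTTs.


RTT 0: cwnd = 1 MSS (initial)
RTT 1: cwnd = 2 MSS (slow start, doubled)
RTT 2: cwnd = 4 MSS (slow start, doubled)
RTT 3: cwnd = 8 MSS (slow start, doubled)
RTT 4: cwnd = 16 MSS (slow start, doubled)
RTT 5: cwnd = 17 MSS (congestion avoidance, +1)
RTT 6: cwnd = 18 MSS (congestion avoidance, +1)

18


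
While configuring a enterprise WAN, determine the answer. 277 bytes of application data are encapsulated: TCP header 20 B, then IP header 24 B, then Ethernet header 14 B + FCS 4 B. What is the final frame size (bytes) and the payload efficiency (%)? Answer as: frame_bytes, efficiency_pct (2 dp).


TCP segment = 277 + 20 = 297 B
IP packet = 297 + 24 = 321 B
Ethernet frame = 321 + 14 + 4 = 339 B
Efficiency = app / frame = 277 / 339 = 0.817109 = 81.7109% -> 81.71% (2 dp)

339, 81.71


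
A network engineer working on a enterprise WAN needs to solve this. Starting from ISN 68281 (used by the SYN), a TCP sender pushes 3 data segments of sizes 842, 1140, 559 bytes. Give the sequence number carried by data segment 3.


The SYN occupies sequence number ISN = 68281, so the first data byte is ISN + 1 = 68282.
SEQ of data segment i = (ISN + 1) + sum of payload sizes of segments 1..i-1.
Segment 1: SEQ = 68282, payload = 842 bytes
Segment 2: SEQ = 69124, payload = 1140 bytes
Segment 3: SEQ = 70264, payload = 559 bytes
SEQ of segment 3 = 68282 + 842 + 1140 = 70264

70264


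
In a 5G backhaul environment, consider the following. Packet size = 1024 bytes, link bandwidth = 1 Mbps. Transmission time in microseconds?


Given: packet = 1024 bytes, bandwidth = 1 Mbps
Packet in bits = 1024 * 8 = 8192 bits
Bandwidth = 1 * 10^6 = 1000000 bps
Time = 8192 / 1000000 seconds
Time in us = 8192 * 10^6 / 1000000 = 8192

8192


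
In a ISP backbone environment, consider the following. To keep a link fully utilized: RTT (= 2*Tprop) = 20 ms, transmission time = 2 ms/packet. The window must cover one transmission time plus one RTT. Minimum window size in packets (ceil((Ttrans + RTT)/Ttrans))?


Given: Ttrans = 2 ms, RTT = 20 ms (= 2 * Tprop, Tprop = 10 ms)
Time until first ACK returns = Ttrans + RTT = 2 + 20 = 22 ms
Need W * Ttrans >= Ttrans + RTT  ->  W >= (Ttrans + RTT) / Ttrans
(Ttrans + RTT) / Ttrans = 22 / 2 = 11
W_min = ceil(11) = 11

11


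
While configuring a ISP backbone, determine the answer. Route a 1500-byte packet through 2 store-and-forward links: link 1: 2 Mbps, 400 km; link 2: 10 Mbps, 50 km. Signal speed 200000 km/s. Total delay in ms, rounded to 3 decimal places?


Packet = 1500 bytes = 12000 bits. Store-and-forward: sum (t_trans + t_prop) per link.
Link 1: t_trans = 12000/(2*10^6) s = 6.0000 ms; t_prop = 400/200000 s = 2.0000 ms; subtotal = 8.0000 ms
Link 2: t_trans = 12000/(10*10^6) s = 1.2000 ms; t_prop = 50/200000 s = 0.2500 ms; subtotal = 1.4500 ms
End-to-end = 8.0000 + 1.4500 = 9.4500 ms -> 9.450 ms (3 dp)

9.450


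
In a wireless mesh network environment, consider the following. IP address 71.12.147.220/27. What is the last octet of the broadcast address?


Given: IP = 71.12.147.220, prefix = /27
Host bits = 32 - 27 = 5
Network last octet = 220 AND mask = 192
Host part size = 2^5 - 1 = 31
Broadcast last octet = 192 OR 31 = 223

223


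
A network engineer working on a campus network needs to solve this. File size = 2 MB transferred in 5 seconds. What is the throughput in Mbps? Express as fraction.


Given: file = 2 MB, time = 5 s
File in Mb = 2 * 8 = 16 Mb
Throughput = 16 / 5 Mbps
Throughput = 16/5 Mbps

16/5


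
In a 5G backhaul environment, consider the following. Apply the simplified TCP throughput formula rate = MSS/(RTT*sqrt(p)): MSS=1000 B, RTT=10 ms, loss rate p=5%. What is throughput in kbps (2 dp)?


Given: MSS = 1000 bytes, RTT = 10 ms, loss = 5%
RTT in seconds = 10 / 1000 = 0.01
Loss rate = 5% = 0.05
sqrt(loss) = sqrt(0.05) = 0.223606797750
Throughput (bytes/s) = 1000 / (0.01 * 0.223606797750) = 447213.5955
Throughput (kbps) = 447213.5955 * 8 / 1000 = 3577.708764 -> 3577.71 kbps (2 dp)

3577.71


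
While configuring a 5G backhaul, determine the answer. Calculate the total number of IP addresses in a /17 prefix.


Given: CIDR prefix /17
Host bits = 32 - 17 = 15
Total addresses = 2^15 = 32768

32768


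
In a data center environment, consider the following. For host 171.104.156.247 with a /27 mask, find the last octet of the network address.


Given: IP = 171.104.156.247, prefix = /27
Subnet mask = 255.255.255.224
Last octet of IP: 247
Last octet of mask: 224
Network last octet = 247 AND 224 = 224

224


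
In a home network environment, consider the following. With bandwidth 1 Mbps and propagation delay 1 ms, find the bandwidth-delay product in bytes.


Given: bandwidth = 1 Mbps, delay = 1 ms
BDP in bits = 1 * 10^6 * 1 / 1000
BDP in bits = 1000
BDP in bytes = 1000 / 8 = 125

125


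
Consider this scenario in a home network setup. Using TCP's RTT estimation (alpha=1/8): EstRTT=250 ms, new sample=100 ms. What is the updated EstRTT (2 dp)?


Given: EstRTT = 250 ms, SampleRTT = 100 ms, alpha = 1/8
New EstRTT = (1 - alpha) * EstRTT + alpha * SampleRTT
(7/8) * 250 = 218.75
(1/8) * 100 = 12.5
New EstRTT = 218.75 + 12.5 = 231.25 ms -> 231.25 ms (2 dp)

231.25


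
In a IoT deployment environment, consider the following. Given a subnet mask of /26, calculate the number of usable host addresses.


Given: subnet mask /26
Host bits = 32 - 26 = 6
Total addresses = 2^6 = 64
Usable hosts = 64 - 2 (network + broadcast) = 62

62


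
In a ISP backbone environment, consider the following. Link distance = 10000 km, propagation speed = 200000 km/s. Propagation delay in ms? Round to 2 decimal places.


Given: distance = 10000 km, speed = 200000 km/s
Delay = distance / speed = 10000 / 200000 seconds
Delay in ms = 10000 * 1000 / 200000
Delay = 50.0000 ms
Rounded to 2 dp = 50.00 ms

50.00


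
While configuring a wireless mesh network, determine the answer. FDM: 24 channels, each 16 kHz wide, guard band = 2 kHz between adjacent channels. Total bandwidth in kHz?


Given: 24 channels, 16 kHz each, guard = 2 kHz
Channel bandwidth = 24 * 16 = 384 kHz
Guard bands = 23 gaps * 2 kHz = 46 kHz
Total = 384 + 46 = 430 kHz

430


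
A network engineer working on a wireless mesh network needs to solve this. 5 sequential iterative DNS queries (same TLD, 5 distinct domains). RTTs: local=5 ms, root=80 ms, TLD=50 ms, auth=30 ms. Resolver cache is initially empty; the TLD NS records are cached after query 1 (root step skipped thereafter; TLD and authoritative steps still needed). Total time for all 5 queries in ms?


Lookup 1 (cold cache): local + root + TLD + auth = 5 + 80 + 50 + 30 = 165 ms
Lookups 2..5 (TLD NS cached -> skip root; new domain -> still ask TLD and auth): local + TLD + auth = 5 + 50 + 30 = 85 ms each
Remaining 4 lookups: 4 * 85 = 340 ms
Total = 165 + 340 = 505 ms

505


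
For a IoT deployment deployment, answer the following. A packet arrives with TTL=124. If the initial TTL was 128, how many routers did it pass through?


Given: initial TTL = 128, received TTL = 124
Hops = initial TTL - received TTL
Hops = 128 - 124 = 4

4


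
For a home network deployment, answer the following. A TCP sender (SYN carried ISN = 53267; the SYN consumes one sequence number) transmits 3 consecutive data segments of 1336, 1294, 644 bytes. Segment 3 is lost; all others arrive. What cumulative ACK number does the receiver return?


SYN uses sequence number 53267; first data byte = ISN + 1 = 53268.
Segment 1: SEQ = 53268, len = 1336 B, covers [53268, 54603]
Segment 2: SEQ = 54604, len = 1294 B, covers [54604, 55897]
Segment 3: SEQ = 55898, len = 644 B, covers [55898, 56541] [LOST]
In-order data received: bytes [53268, 55897] (segments 1..2).
Segment 3 missing -> gap begins at byte 55898.
Cumulative ACK = next expected in-order byte = 53268 + 1336 + 1294 = 55898

55898


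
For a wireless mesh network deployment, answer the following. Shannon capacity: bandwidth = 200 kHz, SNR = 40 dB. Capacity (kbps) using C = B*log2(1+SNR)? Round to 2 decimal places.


Given: B = 200 kHz, SNR = 40 dB
SNR linear = 10^(40/10) = 10000
1 + SNR = 10001
log2(10001) = 13.2878566418
C = 200 * 1000 * 13.2878566418 = 2657571.3284 bps
C = 2657.571328 kbps -> 2657.57 kbps (2 dp)

2657.57


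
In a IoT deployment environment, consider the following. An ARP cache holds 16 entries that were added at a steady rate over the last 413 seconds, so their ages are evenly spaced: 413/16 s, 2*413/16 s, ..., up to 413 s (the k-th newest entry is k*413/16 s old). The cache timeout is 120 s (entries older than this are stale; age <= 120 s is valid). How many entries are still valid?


Ages are k * 413/16 s for k = 1..16 (spacing = 25.8125 s).
Entry k is valid iff k * 413/16 <= 120 iff k <= 16 * 120 / 413 = 4.6489
n_valid = floor(4.6489) = 4
(n_stale = 16 - 4 = 12)

4


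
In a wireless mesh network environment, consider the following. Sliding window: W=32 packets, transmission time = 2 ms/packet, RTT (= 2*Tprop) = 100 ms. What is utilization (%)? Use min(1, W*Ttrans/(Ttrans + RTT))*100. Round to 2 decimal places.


Given: W = 32, Ttrans = 2 ms, RTT = 100 ms (= 2 * Tprop, Tprop = 50 ms)
Cycle time = Ttrans + RTT = 2 + 100 = 102 ms (first packet sent until its ACK returns)
W * Ttrans = 32 * 2 = 64 ms of sending per cycle
W * Ttrans / (Ttrans + RTT) = 64 / 102 = 0.627451
U = min(1, 0.627451) = 0.627451
U% = 62.75%

62.75


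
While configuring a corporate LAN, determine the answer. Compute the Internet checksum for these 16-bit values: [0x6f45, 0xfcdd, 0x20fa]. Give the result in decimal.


Given words: [0x6f45, 0xfcdd, 0x20fa]
Step 1: Sum all words
Raw sum = 28485 + 64733 + 8442 = 101660
Step 2: Fold carry: (36124 + 1) = 36125
One's complement = ~36125 & 0xFFFF = 29410

29410


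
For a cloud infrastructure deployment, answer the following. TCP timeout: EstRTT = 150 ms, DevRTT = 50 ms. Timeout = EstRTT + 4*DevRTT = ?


Given: EstRTT = 150 ms, DevRTT = 50 ms
Timeout = EstRTT + 4 * DevRTT
4 * DevRTT = 4 * 50 = 200
Timeout = 150 + 200 = 350 ms

350


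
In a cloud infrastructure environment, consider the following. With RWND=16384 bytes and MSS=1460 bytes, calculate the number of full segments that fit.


Given: RWND = 16384 bytes, MSS = 1460 bytes
Full segments = floor(RWND / MSS)
Full segments = floor(16384 / 1460)
Full segments = floor(11.2219) = 11

11


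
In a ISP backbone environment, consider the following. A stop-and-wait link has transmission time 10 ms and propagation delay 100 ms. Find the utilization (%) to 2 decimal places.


Given: Ttrans = 10 ms, Tprop = 100 ms
RTT = 2 * Tprop = 2 * 100 = 200 ms
U = Ttrans / (Ttrans + RTT)
U = 10 / (10 + 200)
U = 10 / 210 = 0.047619
U% = 4.76%

4.76


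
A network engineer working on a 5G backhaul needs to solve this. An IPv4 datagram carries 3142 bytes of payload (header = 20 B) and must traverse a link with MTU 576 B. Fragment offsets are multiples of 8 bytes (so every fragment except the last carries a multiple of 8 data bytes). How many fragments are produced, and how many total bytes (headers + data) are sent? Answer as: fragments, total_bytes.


Max data per non-final fragment = floor((MTU - header)/8)*8 = floor((576 - 20)/8)*8 = floor(556/8)*8 = 552 B
Final fragment needs no 8-byte alignment: it can carry up to MTU - header = 556 B
Non-final fragments needed = ceil((payload - 556) / 552) = ceil(2586/552) = ceil(4.6848) = 5
Number of fragments = 5 + 1 = 6
Fragment sizes (data): 5 * 552 B + 382 B (last, 382 <= 556 OK)
Total bytes sent = payload + n_frags * header = 3142 + 6*20 = 3142 + 120 = 3262 B

6, 3262


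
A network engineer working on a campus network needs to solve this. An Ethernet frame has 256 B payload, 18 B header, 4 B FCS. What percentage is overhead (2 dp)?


Given: payload = 256 B, header = 18 B, trailer = 4 B
Overhead bytes = header + trailer = 18 + 4 = 22
Total frame = payload + overhead = 256 + 22 = 278
Overhead % = 22 / 278 * 100 = 7.9137% -> 7.91% (2 dp)

7.91


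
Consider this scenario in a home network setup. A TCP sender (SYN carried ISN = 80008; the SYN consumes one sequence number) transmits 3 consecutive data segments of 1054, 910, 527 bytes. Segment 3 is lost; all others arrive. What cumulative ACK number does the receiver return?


SYN uses sequence number 80008; first data byte = ISN + 1 = 80009.
Segment 1: SEQ = 80009, len = 1054 B, covers [80009, 81062]
Segment 2: SEQ = 81063, len = 910 B, covers [81063, 81972]
Segment 3: SEQ = 81973, len = 527 B, covers [81973, 82499] [LOST]
In-order data received: bytes [80009, 81972] (segments 1..2).
Segment 3 missing -> gap begins at byte 81973.
Cumulative ACK = next expected in-order byte = 80009 + 1054 + 910 = 81973

81973


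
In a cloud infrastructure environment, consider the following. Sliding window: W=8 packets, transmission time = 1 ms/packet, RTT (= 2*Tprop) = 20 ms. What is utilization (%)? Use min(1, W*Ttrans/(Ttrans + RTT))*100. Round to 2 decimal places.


Given: W = 8, Ttrans = 1 ms, RTT = 20 ms (= 2 * Tprop, Tprop = 10 ms)
Cycle time = Ttrans + RTT = 1 + 20 = 21 ms (first packet sent until its ACK returns)
W * Ttrans = 8 * 1 = 8 ms of sending per cycle
W * Ttrans / (Ttrans + RTT) = 8 / 21 = 0.380952
U = min(1, 0.380952) = 0.380952
U% = 38.10%

38.10


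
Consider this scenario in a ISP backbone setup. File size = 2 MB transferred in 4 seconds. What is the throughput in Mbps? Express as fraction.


Given: file = 2 MB, time = 4 s
File in Mb = 2 * 8 = 16 Mb
Throughput = 16 / 4 Mbps
Throughput = 4 Mbps

4


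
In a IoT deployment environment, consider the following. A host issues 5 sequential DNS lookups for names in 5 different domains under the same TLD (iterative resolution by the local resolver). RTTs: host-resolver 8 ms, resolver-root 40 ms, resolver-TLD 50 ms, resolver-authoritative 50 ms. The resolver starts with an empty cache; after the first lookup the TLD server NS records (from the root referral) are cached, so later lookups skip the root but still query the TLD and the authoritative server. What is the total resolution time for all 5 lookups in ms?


Lookup 1 (cold cache): local + root + TLD + auth = 8 + 40 + 50 + 50 = 148 ms
Lookups 2..5 (TLD NS cached -> skip root; new domain -> still ask TLD and auth): local + TLD + auth = 8 + 50 + 50 = 108 ms each
Remaining 4 lookups: 4 * 108 = 432 ms
Total = 148 + 432 = 580 ms

580


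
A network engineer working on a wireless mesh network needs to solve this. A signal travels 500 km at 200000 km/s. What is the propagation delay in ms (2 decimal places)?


Given: distance = 500 km, speed = 200000 km/s
Delay = distance / speed = 500 / 200000 seconds
Delay in ms = 500 * 1000 / 200000
Delay = 2.5000 ms
Rounded to 2 dp = 2.50 ms

2.50


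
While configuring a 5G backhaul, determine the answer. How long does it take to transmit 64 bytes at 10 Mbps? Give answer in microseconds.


Given: packet = 64 bytes, bandwidth = 10 Mbps
Packet in bits = 64 * 8 = 512 bits
Bandwidth = 10 * 10^6 = 10000000 bps
Time = 512 / 10000000 seconds
Time in us = 512 * 10^6 / 10000000 = 51.2

51.2


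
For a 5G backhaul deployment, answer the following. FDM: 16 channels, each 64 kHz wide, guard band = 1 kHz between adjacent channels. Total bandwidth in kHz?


Given: 16 channels, 64 kHz each, guard = 1 kHz
Channel bandwidth = 16 * 64 = 1024 kHz
Guard bands = 15 gaps * 1 kHz = 15 kHz
Total = 1024 + 15 = 1039 kHz

1039


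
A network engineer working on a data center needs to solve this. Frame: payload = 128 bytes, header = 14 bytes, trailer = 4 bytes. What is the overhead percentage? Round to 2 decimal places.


Given: payload = 128 B, header = 14 B, trailer = 4 B
Overhead bytes = header + trailer = 14 + 4 = 18
Total frame = payload + overhead = 128 + 18 = 146
Overhead % = 18 / 146 * 100 = 12.3288% -> 12.33% (2 dp)

12.33


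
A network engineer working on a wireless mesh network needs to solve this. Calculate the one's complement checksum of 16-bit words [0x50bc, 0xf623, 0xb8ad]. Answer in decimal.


Given words: [0x50bc, 0xf623, 0xb8ad]
Step 1: Sum all words
Raw sum = 20668 + 63011 + 47277 = 130956
Step 2: Fold carry: (65420 + 1) = 65421
One's complement = ~65421 & 0xFFFF = 114

114


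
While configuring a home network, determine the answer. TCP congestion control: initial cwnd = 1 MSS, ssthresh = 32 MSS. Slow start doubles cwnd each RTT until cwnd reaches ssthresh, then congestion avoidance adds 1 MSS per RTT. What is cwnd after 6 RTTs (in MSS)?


RTT 0: cwnd = 1 MSS (initial)
RTT 1: cwnd = 2 MSS (slow start, doubled)
RTT 2: cwnd = 4 MSS (slow start, doubled)
RTT 3: cwnd = 8 MSS (slow start, doubled)
RTT 4: cwnd = 16 MSS (slow start, doubled)
RTT 5: cwnd = 32 MSS (slow start, doubled)
RTT 6: cwnd = 33 MSS (congestion avoidance, +1)

33


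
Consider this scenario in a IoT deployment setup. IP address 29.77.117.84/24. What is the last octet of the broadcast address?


Given: IP = 29.77.117.84, prefix = /24
Host bits = 32 - 24 = 8
Network last octet = 84 AND mask = 0
Host part size = 2^8 - 1 = 255
Broadcast last octet = 0 OR 255 = 255

255


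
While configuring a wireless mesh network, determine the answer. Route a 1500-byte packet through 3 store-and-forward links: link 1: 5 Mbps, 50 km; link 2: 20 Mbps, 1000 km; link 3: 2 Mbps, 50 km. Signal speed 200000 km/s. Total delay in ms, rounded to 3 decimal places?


Packet = 1500 bytes = 12000 bits. Store-and-forward: sum (t_trans + t_prop) per link.
Link 1: t_trans = 12000/(5*10^6) s = 2.4000 ms; t_prop = 50/200000 s = 0.2500 ms; subtotal = 2.6500 ms
Link 2: t_trans = 12000/(20*10^6) s = 0.6000 ms; t_prop = 1000/200000 s = 5.0000 ms; subtotal = 5.6000 ms
Link 3: t_trans = 12000/(2*10^6) s = 6.0000 ms; t_prop = 50/200000 s = 0.2500 ms; subtotal = 6.2500 ms
End-to-end = 2.6500 + 5.6000 + 6.2500 = 14.5000 ms -> 14.500 ms (3 dp)

14.500


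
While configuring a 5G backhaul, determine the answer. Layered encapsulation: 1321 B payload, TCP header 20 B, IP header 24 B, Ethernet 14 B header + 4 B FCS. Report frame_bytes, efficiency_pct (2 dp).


TCP segment = 1321 + 20 = 1341 B
IP packet = 1341 + 24 = 1365 B
Ethernet frame = 1365 + 14 + 4 = 1383 B
Efficiency = app / frame = 1321 / 1383 = 0.955170 = 95.5170% -> 95.52% (2 dp)

1383, 95.52


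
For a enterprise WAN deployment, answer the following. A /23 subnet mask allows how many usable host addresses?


Given: subnet mask /23
Host bits = 32 - 23 = 9
Total addresses = 2^9 = 512
Usable hosts = 512 - 2 (network + broadcast) = 510

510


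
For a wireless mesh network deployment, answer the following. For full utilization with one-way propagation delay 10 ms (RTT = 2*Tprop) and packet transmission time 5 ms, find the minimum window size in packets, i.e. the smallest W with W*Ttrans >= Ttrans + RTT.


Given: Ttrans = 5 ms, RTT = 20 ms (= 2 * Tprop, Tprop = 10 ms)
Time until first ACK returns = Ttrans + RTT = 5 + 20 = 25 ms
Need W * Ttrans >= Ttrans + RTT  ->  W >= (Ttrans + RTT) / Ttrans
(Ttrans + RTT) / Ttrans = 25 / 5 = 5
W_min = ceil(5) = 5

5
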